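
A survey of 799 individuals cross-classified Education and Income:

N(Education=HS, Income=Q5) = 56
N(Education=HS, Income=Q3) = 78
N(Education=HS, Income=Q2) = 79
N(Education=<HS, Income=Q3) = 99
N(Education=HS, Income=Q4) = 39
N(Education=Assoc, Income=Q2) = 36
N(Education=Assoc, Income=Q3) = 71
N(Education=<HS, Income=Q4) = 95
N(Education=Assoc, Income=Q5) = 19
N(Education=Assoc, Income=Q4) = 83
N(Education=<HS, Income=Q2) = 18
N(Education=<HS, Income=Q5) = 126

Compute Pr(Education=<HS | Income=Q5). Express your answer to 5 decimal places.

0.62687

Total with Income=Q5: 126 + 56 + 19 = 201.
P(Education=<HS | Income=Q5) = 126/201 = 0.62687.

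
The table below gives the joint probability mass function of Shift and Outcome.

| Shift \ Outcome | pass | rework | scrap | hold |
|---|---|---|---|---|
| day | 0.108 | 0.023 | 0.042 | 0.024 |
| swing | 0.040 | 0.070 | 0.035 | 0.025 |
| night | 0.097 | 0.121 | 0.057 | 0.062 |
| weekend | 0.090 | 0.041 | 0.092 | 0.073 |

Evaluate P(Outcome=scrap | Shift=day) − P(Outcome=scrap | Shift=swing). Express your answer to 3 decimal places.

P(Shift=day) = 0.108 + 0.023 + 0.042 + 0.024 = 0.197; P(Outcome=scrap | Shift=day) = 0.042/0.197 = 0.2132.
P(Shift=swing) = 0.040 + 0.070 + 0.035 + 0.025 = 0.170; P(Outcome=scrap | Shift=swing) = 0.035/0.170 = 0.2059.
Difference = 0.007.

0.007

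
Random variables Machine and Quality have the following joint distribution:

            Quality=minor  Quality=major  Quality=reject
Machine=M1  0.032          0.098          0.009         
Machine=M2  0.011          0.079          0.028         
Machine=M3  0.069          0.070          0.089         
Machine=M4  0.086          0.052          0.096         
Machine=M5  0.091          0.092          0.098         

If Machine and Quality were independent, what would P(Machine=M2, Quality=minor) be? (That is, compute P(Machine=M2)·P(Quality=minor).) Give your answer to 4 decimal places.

P(Machine=M2) = 0.011 + 0.079 + 0.028 = 0.118.
P(Quality=minor) = 0.032 + 0.011 + 0.069 + 0.086 + 0.091 = 0.289.
Product: 0.118 × 0.289 = 0.0341.

0.0341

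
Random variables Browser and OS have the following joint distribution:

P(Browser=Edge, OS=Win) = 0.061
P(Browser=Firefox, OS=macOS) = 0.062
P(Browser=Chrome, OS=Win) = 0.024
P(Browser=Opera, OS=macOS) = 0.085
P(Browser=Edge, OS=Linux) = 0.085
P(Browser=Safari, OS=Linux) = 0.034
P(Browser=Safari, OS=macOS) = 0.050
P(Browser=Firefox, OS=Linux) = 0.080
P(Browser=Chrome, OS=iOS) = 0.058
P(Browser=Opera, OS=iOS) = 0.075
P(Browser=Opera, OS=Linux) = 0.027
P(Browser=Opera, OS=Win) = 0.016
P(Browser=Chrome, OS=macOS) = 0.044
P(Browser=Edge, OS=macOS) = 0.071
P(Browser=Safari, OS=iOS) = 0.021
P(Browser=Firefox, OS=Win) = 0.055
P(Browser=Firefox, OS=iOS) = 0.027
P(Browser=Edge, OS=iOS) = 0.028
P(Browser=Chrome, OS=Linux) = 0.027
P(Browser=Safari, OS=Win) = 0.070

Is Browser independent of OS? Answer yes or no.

P(Browser=Opera) = 0.203 and P(OS=iOS) = 0.209, so their product is 0.04243, but P(Browser=Opera, OS=iOS) = 0.075. Since these differ, Browser and OS are not independent.

no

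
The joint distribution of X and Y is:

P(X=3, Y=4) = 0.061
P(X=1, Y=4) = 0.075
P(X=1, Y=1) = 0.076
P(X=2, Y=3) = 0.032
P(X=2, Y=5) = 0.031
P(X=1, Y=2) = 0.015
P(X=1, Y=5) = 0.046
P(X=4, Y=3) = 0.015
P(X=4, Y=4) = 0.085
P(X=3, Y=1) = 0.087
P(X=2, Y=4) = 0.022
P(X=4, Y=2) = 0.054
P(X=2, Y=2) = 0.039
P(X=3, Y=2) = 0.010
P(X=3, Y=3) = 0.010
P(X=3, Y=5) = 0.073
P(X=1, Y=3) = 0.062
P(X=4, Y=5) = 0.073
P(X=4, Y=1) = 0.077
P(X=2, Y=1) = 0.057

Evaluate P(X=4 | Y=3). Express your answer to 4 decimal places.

0.1261

P(Y=3) = 0.062 + 0.032 + 0.010 + 0.015 = 0.119.
P(X=4 | Y=3) = 0.015/0.119 = 0.1261.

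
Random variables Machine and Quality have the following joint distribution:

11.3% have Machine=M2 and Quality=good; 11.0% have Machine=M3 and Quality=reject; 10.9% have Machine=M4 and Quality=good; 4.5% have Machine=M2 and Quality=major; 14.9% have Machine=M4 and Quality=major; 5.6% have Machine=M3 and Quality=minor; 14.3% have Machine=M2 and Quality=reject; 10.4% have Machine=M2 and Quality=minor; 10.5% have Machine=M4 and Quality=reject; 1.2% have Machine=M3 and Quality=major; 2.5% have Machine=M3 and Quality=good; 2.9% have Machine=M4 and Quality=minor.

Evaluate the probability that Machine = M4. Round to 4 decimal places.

P(Machine=M4) = 0.109 + 0.029 + 0.149 + 0.105 = 0.392.

0.3920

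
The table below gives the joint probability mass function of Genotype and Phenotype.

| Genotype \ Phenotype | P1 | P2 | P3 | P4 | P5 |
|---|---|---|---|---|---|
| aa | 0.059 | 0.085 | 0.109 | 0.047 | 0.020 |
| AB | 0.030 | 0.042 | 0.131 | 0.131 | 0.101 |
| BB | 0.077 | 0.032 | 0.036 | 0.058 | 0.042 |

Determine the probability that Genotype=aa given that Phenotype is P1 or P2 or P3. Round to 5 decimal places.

P(Phenotype=P1) = 0.059 + 0.030 + 0.077 = 0.166.
P(Phenotype=P2) = 0.085 + 0.042 + 0.032 = 0.159.
P(Phenotype=P3) = 0.109 + 0.131 + 0.036 = 0.276.
P(Phenotype ∈ {P1, P2, P3}) = 0.166 + 0.159 + 0.276 = 0.601; P(Genotype=aa, Phenotype ∈ {P1, P2, P3}) = 0.059 + 0.085 + 0.109 = 0.253.
P(Genotype=aa | Phenotype ∈ {P1, P2, P3}) = 0.253/0.601 = 0.42097.

0.42097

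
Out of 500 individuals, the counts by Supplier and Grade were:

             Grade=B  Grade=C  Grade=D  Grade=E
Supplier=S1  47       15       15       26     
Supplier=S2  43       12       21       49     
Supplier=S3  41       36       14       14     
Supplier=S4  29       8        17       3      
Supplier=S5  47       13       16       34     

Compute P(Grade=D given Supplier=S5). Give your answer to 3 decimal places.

Total with Supplier=S5: 47 + 13 + 16 + 34 = 110.
P(Grade=D | Supplier=S5) = 16/110 = 0.145.

0.145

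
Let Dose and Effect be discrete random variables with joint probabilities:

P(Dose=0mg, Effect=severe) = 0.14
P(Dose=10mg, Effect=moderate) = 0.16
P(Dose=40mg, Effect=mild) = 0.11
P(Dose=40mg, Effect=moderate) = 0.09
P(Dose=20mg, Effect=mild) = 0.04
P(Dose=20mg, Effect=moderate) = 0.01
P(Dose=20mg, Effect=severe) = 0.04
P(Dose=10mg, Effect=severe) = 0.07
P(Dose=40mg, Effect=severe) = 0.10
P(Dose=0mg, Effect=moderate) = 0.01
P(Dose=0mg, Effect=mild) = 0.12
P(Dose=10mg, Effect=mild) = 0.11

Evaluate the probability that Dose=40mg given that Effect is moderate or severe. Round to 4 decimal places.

P(Effect=moderate) = 0.01 + 0.16 + 0.01 + 0.09 = 0.27.
P(Effect=severe) = 0.14 + 0.07 + 0.04 + 0.10 = 0.35.
P(Effect ∈ {moderate, severe}) = 0.27 + 0.35 = 0.62; P(Dose=40mg, Effect ∈ {moderate, severe}) = 0.09 + 0.10 = 0.19.
P(Dose=40mg | Effect ∈ {moderate, severe}) = 0.19/0.62 = 0.3065.

0.3065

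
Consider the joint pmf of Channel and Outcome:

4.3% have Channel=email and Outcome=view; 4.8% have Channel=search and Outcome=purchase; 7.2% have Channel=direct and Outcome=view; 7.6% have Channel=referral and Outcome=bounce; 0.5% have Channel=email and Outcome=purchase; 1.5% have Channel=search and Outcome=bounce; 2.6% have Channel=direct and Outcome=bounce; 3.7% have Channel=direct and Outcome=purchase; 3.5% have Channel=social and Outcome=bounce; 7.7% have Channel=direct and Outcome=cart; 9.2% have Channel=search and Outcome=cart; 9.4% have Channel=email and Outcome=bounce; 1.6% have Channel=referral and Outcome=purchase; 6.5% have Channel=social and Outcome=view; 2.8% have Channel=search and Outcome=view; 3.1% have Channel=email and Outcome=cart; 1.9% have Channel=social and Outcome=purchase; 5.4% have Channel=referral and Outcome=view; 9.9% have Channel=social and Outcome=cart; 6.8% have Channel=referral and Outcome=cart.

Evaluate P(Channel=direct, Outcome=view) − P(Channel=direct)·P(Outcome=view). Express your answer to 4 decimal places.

P(Channel=direct) = 0.026 + 0.072 + 0.077 + 0.037 = 0.212.
P(Outcome=view) = 0.043 + 0.028 + 0.065 + 0.072 + 0.054 = 0.262.
P(Channel=direct, Outcome=view) − P(Channel=direct)P(Outcome=view) = 0.072 − 0.212×0.262 = 0.0165.

0.0165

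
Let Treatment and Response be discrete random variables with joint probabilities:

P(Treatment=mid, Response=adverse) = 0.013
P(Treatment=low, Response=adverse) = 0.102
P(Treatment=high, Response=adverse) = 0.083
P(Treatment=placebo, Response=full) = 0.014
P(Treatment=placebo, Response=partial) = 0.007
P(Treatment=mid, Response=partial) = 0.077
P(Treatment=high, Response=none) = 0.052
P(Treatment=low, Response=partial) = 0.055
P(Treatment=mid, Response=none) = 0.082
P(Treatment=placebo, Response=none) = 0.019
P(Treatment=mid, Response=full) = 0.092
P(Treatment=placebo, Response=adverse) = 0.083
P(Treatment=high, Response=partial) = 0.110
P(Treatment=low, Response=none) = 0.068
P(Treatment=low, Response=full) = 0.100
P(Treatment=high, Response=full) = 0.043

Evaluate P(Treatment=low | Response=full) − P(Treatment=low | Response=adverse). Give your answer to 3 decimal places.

0.039

P(Response=full) = 0.014 + 0.100 + 0.092 + 0.043 = 0.249; P(Treatment=low | Response=full) = 0.100/0.249 = 0.4016.
P(Response=adverse) = 0.083 + 0.102 + 0.013 + 0.083 = 0.281; P(Treatment=low | Response=adverse) = 0.102/0.281 = 0.3630.
Difference = 0.039.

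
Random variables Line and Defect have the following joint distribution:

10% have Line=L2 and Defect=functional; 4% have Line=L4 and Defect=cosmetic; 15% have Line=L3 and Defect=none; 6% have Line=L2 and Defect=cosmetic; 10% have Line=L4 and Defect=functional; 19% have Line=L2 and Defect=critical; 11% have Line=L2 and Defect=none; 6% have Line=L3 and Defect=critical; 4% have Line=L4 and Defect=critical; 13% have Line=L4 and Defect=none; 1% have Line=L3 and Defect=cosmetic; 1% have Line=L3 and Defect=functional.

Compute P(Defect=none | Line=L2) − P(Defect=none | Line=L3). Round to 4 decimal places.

-0.4130

P(Line=L2) = 0.11 + 0.06 + 0.10 + 0.19 = 0.46; P(Defect=none | Line=L2) = 0.11/0.46 = 0.23913.
P(Line=L3) = 0.15 + 0.01 + 0.01 + 0.06 = 0.23; P(Defect=none | Line=L3) = 0.15/0.23 = 0.65217.
Difference = -0.4130.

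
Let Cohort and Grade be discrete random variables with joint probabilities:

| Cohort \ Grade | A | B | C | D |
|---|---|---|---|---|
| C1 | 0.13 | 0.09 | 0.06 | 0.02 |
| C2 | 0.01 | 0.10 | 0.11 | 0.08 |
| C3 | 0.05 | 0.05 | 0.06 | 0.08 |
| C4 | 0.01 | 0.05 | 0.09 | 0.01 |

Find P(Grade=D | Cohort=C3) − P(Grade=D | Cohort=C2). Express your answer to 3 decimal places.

P(Cohort=C3) = 0.05 + 0.05 + 0.06 + 0.08 = 0.24; P(Grade=D | Cohort=C3) = 0.08/0.24 = 0.3333.
P(Cohort=C2) = 0.01 + 0.10 + 0.11 + 0.08 = 0.30; P(Grade=D | Cohort=C2) = 0.08/0.30 = 0.2667.
Difference = 0.067.

0.067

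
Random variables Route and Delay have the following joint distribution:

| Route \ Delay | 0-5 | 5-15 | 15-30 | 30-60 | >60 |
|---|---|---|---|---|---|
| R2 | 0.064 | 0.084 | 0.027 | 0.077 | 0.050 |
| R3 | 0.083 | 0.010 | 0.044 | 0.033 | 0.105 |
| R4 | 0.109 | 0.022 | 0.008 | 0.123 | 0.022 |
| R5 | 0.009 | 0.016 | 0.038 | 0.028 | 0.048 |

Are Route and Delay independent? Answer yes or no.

P(Route=R4) = 0.284 and P(Delay=30-60) = 0.261, so their product is 0.07412, but P(Route=R4, Delay=30-60) = 0.123. Since these differ, Route and Delay are not independent.

no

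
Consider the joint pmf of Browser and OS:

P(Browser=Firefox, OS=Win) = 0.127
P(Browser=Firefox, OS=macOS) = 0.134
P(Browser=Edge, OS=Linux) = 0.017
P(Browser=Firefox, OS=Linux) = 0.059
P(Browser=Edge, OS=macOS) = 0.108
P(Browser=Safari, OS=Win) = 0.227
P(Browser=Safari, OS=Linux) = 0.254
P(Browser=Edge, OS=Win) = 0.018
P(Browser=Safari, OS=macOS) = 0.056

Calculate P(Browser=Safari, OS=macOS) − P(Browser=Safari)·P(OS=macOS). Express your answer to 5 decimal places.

-0.10403

P(Browser=Safari) = 0.227 + 0.056 + 0.254 = 0.537.
P(OS=macOS) = 0.134 + 0.056 + 0.108 = 0.298.
P(Browser=Safari, OS=macOS) − P(Browser=Safari)P(OS=macOS) = 0.056 − 0.537×0.298 = -0.10403.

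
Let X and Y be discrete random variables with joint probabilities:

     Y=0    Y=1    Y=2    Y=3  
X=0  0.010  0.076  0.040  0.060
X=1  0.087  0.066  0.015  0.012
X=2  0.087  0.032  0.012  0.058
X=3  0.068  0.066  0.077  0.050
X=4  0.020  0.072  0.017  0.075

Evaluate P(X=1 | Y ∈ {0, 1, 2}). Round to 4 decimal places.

P(Y=0) = 0.010 + 0.087 + 0.087 + 0.068 + 0.020 = 0.272.
P(Y=1) = 0.076 + 0.066 + 0.032 + 0.066 + 0.072 = 0.312.
P(Y=2) = 0.040 + 0.015 + 0.012 + 0.077 + 0.017 = 0.161.
P(Y ∈ {0, 1, 2}) = 0.272 + 0.312 + 0.161 = 0.745; P(X=1, Y ∈ {0, 1, 2}) = 0.087 + 0.066 + 0.015 = 0.168.
P(X=1 | Y ∈ {0, 1, 2}) = 0.168/0.745 = 0.2255.

0.2255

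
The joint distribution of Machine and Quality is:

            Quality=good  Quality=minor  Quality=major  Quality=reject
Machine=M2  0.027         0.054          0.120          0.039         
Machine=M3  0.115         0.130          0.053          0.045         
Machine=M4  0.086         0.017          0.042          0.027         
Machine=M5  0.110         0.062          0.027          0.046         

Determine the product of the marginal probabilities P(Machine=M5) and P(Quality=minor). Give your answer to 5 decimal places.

0.06444

P(Machine=M5) = 0.110 + 0.062 + 0.027 + 0.046 = 0.245.
P(Quality=minor) = 0.054 + 0.130 + 0.017 + 0.062 = 0.263.
Product: 0.245 × 0.263 = 0.06444.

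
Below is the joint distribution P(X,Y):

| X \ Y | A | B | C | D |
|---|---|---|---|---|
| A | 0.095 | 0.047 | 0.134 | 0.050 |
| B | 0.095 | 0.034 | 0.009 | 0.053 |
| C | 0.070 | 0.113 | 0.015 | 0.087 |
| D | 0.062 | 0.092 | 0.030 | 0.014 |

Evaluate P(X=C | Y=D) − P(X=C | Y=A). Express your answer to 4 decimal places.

P(Y=D) = 0.050 + 0.053 + 0.087 + 0.014 = 0.204; P(X=C | Y=D) = 0.087/0.204 = 0.42647.
P(Y=A) = 0.095 + 0.095 + 0.070 + 0.062 = 0.322; P(X=C | Y=A) = 0.070/0.322 = 0.21739.
Difference = 0.2091.

0.2091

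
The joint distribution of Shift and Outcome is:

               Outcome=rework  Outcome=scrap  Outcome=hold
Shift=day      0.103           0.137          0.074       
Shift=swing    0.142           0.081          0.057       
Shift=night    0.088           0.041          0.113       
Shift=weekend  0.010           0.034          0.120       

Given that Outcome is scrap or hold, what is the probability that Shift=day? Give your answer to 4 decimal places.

0.3212

P(Outcome=scrap) = 0.137 + 0.081 + 0.041 + 0.034 = 0.293.
P(Outcome=hold) = 0.074 + 0.057 + 0.113 + 0.120 = 0.364.
P(Outcome ∈ {scrap, hold}) = 0.293 + 0.364 = 0.657; P(Shift=day, Outcome ∈ {scrap, hold}) = 0.137 + 0.074 = 0.211.
P(Shift=day | Outcome ∈ {scrap, hold}) = 0.211/0.657 = 0.3212.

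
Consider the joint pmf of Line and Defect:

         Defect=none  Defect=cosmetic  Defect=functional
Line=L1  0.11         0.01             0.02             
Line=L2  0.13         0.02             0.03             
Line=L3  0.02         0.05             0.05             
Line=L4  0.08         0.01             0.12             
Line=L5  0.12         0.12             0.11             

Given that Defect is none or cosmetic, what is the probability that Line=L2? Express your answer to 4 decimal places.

0.2239

P(Defect=none) = 0.11 + 0.13 + 0.02 + 0.08 + 0.12 = 0.46.
P(Defect=cosmetic) = 0.01 + 0.02 + 0.05 + 0.01 + 0.12 = 0.21.
P(Defect ∈ {none, cosmetic}) = 0.46 + 0.21 = 0.67; P(Line=L2, Defect ∈ {none, cosmetic}) = 0.13 + 0.02 = 0.15.
P(Line=L2 | Defect ∈ {none, cosmetic}) = 0.15/0.67 = 0.2239.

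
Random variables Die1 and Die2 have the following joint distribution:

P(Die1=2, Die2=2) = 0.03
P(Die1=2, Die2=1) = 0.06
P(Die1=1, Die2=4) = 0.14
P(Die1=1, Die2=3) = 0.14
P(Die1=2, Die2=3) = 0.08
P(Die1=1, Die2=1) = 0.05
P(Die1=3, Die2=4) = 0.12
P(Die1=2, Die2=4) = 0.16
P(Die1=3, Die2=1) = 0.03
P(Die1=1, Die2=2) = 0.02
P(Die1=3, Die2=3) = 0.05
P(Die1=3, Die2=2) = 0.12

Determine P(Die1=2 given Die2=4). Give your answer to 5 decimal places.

P(Die2=4) = 0.14 + 0.16 + 0.12 = 0.42.
P(Die1=2 | Die2=4) = 0.16/0.42 = 0.38095.

0.38095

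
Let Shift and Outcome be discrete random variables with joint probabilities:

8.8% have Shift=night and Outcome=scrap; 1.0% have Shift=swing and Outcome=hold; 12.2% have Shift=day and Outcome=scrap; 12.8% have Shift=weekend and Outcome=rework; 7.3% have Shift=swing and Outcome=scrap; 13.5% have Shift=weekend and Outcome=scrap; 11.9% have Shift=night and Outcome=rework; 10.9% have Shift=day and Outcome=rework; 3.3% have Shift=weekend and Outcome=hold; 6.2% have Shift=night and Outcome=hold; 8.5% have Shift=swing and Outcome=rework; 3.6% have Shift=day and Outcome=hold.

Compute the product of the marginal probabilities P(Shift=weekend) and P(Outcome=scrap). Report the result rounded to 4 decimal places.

0.1237

P(Shift=weekend) = 0.128 + 0.135 + 0.033 = 0.296.
P(Outcome=scrap) = 0.122 + 0.073 + 0.088 + 0.135 = 0.418.
Product: 0.296 × 0.418 = 0.1237.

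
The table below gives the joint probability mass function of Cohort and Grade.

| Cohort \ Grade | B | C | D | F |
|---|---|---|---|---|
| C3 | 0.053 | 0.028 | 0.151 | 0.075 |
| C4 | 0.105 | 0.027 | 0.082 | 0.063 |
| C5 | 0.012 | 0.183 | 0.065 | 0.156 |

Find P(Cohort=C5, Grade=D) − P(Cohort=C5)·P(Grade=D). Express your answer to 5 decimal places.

P(Cohort=C5) = 0.012 + 0.183 + 0.065 + 0.156 = 0.416.
P(Grade=D) = 0.151 + 0.082 + 0.065 = 0.298.
P(Cohort=C5, Grade=D) − P(Cohort=C5)P(Grade=D) = 0.065 − 0.416×0.298 = -0.05897.

-0.05897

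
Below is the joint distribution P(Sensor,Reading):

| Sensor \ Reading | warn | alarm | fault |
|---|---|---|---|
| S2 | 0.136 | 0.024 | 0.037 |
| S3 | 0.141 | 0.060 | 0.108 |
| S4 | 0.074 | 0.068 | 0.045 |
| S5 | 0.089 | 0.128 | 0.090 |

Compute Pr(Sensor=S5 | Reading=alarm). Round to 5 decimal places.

0.45714

P(Reading=alarm) = 0.024 + 0.060 + 0.068 + 0.128 = 0.280.
P(Sensor=S5 | Reading=alarm) = 0.128/0.280 = 0.45714.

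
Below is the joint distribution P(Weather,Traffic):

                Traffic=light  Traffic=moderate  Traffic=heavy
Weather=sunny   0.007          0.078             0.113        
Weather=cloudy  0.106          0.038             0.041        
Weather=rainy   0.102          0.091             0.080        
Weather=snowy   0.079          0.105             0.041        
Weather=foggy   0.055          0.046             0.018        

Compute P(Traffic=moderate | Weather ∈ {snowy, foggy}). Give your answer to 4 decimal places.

P(Weather=snowy) = 0.079 + 0.105 + 0.041 = 0.225.
P(Weather=foggy) = 0.055 + 0.046 + 0.018 = 0.119.
P(Weather ∈ {snowy, foggy}) = 0.225 + 0.119 = 0.344; P(Traffic=moderate, Weather ∈ {snowy, foggy}) = 0.105 + 0.046 = 0.151.
P(Traffic=moderate | Weather ∈ {snowy, foggy}) = 0.151/0.344 = 0.4390.

0.4390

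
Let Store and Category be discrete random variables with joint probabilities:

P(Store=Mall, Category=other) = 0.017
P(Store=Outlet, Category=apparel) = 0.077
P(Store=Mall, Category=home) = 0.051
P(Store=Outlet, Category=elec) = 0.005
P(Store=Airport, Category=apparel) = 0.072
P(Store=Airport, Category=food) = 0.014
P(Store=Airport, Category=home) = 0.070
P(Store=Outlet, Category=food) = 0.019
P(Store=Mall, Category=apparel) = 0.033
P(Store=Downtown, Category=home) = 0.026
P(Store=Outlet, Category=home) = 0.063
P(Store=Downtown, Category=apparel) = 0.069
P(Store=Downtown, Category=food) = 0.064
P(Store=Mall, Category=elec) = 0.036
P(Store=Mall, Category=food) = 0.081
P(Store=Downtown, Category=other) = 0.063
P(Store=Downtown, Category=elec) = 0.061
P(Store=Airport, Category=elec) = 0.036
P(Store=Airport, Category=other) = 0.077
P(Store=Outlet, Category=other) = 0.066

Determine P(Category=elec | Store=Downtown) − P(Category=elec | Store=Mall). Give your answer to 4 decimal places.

0.0504

P(Store=Downtown) = 0.064 + 0.069 + 0.061 + 0.026 + 0.063 = 0.283; P(Category=elec | Store=Downtown) = 0.061/0.283 = 0.21555.
P(Store=Mall) = 0.081 + 0.033 + 0.036 + 0.051 + 0.017 = 0.218; P(Category=elec | Store=Mall) = 0.036/0.218 = 0.16514.
Difference = 0.0504.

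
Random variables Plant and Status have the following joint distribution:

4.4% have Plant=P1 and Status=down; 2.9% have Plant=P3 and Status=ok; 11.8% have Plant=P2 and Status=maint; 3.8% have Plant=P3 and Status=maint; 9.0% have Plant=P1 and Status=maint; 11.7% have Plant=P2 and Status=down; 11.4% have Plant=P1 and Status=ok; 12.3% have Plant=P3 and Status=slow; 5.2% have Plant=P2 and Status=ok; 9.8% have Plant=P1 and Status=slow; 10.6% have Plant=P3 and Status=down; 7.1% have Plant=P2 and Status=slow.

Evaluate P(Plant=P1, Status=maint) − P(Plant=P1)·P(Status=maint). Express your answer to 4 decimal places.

0.0049

P(Plant=P1) = 0.114 + 0.098 + 0.044 + 0.090 = 0.346.
P(Status=maint) = 0.090 + 0.118 + 0.038 = 0.246.
P(Plant=P1, Status=maint) − P(Plant=P1)P(Status=maint) = 0.090 − 0.346×0.246 = 0.0049.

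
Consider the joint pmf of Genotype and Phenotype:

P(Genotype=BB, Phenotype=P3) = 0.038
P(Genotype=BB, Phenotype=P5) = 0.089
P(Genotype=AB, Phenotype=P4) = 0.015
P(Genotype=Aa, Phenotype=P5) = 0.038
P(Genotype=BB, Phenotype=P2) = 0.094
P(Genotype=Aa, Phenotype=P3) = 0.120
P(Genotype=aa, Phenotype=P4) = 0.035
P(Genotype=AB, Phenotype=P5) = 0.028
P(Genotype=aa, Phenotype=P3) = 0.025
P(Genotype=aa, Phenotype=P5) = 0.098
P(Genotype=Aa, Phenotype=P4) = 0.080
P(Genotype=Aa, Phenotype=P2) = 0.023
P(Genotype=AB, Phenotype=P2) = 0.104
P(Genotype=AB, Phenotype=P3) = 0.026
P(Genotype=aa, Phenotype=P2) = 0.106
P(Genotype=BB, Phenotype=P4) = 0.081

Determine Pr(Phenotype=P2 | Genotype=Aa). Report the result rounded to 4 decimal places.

P(Genotype=Aa) = 0.023 + 0.120 + 0.080 + 0.038 = 0.261.
P(Phenotype=P2 | Genotype=Aa) = 0.023/0.261 = 0.0881.

0.0881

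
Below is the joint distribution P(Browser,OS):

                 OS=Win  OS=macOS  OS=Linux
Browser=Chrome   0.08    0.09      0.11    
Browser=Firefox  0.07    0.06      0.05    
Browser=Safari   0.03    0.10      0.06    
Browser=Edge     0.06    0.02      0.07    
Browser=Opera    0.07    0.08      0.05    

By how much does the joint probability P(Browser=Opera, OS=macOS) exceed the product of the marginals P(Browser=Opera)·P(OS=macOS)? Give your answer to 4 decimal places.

P(Browser=Opera) = 0.07 + 0.08 + 0.05 = 0.20.
P(OS=macOS) = 0.09 + 0.06 + 0.10 + 0.02 + 0.08 = 0.35.
P(Browser=Opera, OS=macOS) − P(Browser=Opera)P(OS=macOS) = 0.08 − 0.20×0.35 = 0.0100.

0.0100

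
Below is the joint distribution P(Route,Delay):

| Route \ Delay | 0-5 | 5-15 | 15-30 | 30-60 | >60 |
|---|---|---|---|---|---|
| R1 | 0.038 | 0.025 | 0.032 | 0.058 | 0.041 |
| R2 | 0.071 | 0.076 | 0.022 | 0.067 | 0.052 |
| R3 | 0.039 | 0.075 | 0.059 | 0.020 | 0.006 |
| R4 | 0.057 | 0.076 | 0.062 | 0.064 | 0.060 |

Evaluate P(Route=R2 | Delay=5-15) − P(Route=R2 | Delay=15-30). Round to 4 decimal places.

0.1759

P(Delay=5-15) = 0.025 + 0.076 + 0.075 + 0.076 = 0.252; P(Route=R2 | Delay=5-15) = 0.076/0.252 = 0.30159.
P(Delay=15-30) = 0.032 + 0.022 + 0.059 + 0.062 = 0.175; P(Route=R2 | Delay=15-30) = 0.022/0.175 = 0.12571.
Difference = 0.1759.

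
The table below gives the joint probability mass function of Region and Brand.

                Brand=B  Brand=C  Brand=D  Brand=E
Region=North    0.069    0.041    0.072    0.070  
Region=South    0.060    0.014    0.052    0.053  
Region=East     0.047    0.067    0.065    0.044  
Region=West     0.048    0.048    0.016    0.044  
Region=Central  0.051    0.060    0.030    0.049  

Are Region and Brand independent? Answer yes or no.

P(Region=South) = 0.179 and P(Brand=C) = 0.230, so their product is 0.04117, but P(Region=South, Brand=C) = 0.014. Since these differ, Region and Brand are not independent.

no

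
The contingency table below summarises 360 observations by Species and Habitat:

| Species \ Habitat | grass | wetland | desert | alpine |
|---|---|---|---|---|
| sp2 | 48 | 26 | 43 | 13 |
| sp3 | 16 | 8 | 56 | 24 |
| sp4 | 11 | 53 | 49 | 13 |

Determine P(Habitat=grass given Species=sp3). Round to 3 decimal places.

0.154

Total with Species=sp3: 16 + 8 + 56 + 24 = 104.
P(Habitat=grass | Species=sp3) = 16/104 = 0.154.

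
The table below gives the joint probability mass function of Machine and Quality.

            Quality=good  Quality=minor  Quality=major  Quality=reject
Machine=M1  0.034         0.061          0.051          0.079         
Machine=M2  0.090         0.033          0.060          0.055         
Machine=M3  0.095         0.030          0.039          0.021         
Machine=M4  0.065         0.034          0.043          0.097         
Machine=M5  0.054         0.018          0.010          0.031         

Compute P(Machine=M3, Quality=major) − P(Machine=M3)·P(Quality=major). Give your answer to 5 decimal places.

P(Machine=M3) = 0.095 + 0.030 + 0.039 + 0.021 = 0.185.
P(Quality=major) = 0.051 + 0.060 + 0.039 + 0.043 + 0.010 = 0.203.
P(Machine=M3, Quality=major) − P(Machine=M3)P(Quality=major) = 0.039 − 0.185×0.203 = 0.00145.

0.00145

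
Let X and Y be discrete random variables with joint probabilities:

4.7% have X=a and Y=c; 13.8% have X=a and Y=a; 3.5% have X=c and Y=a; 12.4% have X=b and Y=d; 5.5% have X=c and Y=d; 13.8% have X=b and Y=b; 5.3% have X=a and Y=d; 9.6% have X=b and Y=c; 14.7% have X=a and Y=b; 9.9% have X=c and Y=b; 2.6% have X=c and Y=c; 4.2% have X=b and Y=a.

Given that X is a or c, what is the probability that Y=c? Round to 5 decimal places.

0.12167

P(X=a) = 0.138 + 0.147 + 0.047 + 0.053 = 0.385.
P(X=c) = 0.035 + 0.099 + 0.026 + 0.055 = 0.215.
P(X ∈ {a, c}) = 0.385 + 0.215 = 0.600; P(Y=c, X ∈ {a, c}) = 0.047 + 0.026 = 0.073.
P(Y=c | X ∈ {a, c}) = 0.073/0.600 = 0.12167.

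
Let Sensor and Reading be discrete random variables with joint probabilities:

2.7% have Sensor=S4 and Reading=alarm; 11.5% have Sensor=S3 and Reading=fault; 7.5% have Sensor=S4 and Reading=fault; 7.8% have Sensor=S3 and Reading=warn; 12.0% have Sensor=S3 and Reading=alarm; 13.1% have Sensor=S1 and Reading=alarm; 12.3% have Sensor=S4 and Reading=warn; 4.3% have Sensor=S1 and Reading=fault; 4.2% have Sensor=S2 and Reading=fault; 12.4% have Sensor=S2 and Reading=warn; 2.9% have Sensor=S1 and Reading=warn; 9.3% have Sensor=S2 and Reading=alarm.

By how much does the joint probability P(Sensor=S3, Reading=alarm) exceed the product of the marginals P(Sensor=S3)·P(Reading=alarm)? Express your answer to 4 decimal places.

0.0039

P(Sensor=S3) = 0.078 + 0.120 + 0.115 = 0.313.
P(Reading=alarm) = 0.131 + 0.093 + 0.120 + 0.027 = 0.371.
P(Sensor=S3, Reading=alarm) − P(Sensor=S3)P(Reading=alarm) = 0.120 − 0.313×0.371 = 0.0039.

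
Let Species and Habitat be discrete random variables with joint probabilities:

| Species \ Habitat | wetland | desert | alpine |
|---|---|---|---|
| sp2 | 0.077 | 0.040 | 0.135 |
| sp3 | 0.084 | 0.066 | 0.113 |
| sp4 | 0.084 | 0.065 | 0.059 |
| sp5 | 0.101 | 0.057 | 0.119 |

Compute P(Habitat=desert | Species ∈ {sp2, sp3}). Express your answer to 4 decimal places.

0.2058

P(Species=sp2) = 0.077 + 0.040 + 0.135 = 0.252.
P(Species=sp3) = 0.084 + 0.066 + 0.113 = 0.263.
P(Species ∈ {sp2, sp3}) = 0.252 + 0.263 = 0.515; P(Habitat=desert, Species ∈ {sp2, sp3}) = 0.040 + 0.066 = 0.106.
P(Habitat=desert | Species ∈ {sp2, sp3}) = 0.106/0.515 = 0.2058.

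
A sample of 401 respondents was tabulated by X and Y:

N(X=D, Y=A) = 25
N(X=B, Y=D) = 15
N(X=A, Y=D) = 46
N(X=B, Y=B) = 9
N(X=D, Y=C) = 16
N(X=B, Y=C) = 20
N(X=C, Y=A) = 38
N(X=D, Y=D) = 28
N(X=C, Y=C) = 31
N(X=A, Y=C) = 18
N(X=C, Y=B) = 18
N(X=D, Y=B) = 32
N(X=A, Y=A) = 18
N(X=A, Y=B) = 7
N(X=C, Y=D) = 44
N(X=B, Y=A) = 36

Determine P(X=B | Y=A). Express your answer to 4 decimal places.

0.3077

Total with Y=A: 18 + 36 + 38 + 25 = 117.
P(X=B | Y=A) = 36/117 = 0.3077.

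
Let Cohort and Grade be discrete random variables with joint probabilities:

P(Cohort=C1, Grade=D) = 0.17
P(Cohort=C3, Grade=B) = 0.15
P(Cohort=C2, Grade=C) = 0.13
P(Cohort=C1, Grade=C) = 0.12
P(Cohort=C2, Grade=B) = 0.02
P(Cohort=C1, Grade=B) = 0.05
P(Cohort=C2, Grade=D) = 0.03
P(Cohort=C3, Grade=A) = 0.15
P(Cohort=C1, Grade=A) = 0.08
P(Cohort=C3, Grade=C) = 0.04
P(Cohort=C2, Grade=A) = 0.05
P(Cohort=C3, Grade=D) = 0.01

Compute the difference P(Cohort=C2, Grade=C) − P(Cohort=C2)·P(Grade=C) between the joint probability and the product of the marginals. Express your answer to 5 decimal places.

P(Cohort=C2) = 0.05 + 0.02 + 0.13 + 0.03 = 0.23.
P(Grade=C) = 0.12 + 0.13 + 0.04 = 0.29.
P(Cohort=C2, Grade=C) − P(Cohort=C2)P(Grade=C) = 0.13 − 0.23×0.29 = 0.06330.

0.06330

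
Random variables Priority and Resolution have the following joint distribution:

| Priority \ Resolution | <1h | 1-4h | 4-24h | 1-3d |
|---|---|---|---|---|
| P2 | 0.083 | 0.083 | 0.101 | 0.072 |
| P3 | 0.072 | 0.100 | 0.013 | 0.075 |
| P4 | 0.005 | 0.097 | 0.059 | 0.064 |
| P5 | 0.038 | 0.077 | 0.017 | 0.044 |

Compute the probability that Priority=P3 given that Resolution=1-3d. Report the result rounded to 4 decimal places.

P(Resolution=1-3d) = 0.072 + 0.075 + 0.064 + 0.044 = 0.255.
P(Priority=P3 | Resolution=1-3d) = 0.075/0.255 = 0.2941.

0.2941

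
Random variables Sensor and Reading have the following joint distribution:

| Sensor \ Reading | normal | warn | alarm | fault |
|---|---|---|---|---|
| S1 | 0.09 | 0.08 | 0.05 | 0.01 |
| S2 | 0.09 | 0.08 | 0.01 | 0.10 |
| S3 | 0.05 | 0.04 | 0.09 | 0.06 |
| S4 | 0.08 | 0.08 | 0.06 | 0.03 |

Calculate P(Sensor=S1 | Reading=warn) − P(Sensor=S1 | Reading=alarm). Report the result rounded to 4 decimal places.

P(Reading=warn) = 0.08 + 0.08 + 0.04 + 0.08 = 0.28; P(Sensor=S1 | Reading=warn) = 0.08/0.28 = 0.28571.
P(Reading=alarm) = 0.05 + 0.01 + 0.09 + 0.06 = 0.21; P(Sensor=S1 | Reading=alarm) = 0.05/0.21 = 0.23810.
Difference = 0.0476.

0.0476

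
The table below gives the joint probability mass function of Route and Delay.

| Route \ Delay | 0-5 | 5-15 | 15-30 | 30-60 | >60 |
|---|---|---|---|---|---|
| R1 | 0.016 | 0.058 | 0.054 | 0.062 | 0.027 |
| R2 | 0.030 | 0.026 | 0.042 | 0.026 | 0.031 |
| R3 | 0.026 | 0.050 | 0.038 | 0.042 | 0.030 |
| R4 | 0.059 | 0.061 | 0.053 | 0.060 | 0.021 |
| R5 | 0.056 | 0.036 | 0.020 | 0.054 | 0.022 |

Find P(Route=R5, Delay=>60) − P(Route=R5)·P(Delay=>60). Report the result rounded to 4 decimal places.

-0.0026

P(Route=R5) = 0.056 + 0.036 + 0.020 + 0.054 + 0.022 = 0.188.
P(Delay=>60) = 0.027 + 0.031 + 0.030 + 0.021 + 0.022 = 0.131.
P(Route=R5, Delay=>60) − P(Route=R5)P(Delay=>60) = 0.022 − 0.188×0.131 = -0.0026.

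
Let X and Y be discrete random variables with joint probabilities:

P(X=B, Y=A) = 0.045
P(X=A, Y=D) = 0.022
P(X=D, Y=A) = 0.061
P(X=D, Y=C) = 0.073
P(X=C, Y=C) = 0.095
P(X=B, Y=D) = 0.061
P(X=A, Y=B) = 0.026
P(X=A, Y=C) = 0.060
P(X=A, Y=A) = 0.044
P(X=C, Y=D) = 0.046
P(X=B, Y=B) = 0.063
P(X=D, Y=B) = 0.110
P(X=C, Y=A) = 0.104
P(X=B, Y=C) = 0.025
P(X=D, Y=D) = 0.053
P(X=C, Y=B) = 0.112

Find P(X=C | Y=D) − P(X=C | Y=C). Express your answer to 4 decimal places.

-0.1227

P(Y=D) = 0.022 + 0.061 + 0.046 + 0.053 = 0.182; P(X=C | Y=D) = 0.046/0.182 = 0.25275.
P(Y=C) = 0.060 + 0.025 + 0.095 + 0.073 = 0.253; P(X=C | Y=C) = 0.095/0.253 = 0.37549.
Difference = -0.1227.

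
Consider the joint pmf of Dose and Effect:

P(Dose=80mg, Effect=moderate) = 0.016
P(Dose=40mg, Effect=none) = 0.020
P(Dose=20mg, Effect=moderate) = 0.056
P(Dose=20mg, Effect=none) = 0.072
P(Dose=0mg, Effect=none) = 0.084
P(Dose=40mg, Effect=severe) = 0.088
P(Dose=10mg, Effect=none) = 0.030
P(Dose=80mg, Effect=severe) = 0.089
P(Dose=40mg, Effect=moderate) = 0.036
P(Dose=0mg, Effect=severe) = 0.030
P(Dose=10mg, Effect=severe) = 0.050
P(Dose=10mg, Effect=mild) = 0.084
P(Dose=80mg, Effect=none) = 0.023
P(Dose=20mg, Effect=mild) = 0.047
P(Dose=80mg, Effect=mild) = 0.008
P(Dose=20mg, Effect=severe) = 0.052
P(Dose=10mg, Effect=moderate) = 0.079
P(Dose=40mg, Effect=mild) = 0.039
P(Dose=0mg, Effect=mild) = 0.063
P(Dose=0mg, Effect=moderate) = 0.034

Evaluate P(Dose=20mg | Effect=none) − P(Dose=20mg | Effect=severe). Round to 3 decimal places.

P(Effect=none) = 0.084 + 0.030 + 0.072 + 0.020 + 0.023 = 0.229; P(Dose=20mg | Effect=none) = 0.072/0.229 = 0.3144.
P(Effect=severe) = 0.030 + 0.050 + 0.052 + 0.088 + 0.089 = 0.309; P(Dose=20mg | Effect=severe) = 0.052/0.309 = 0.1683.
Difference = 0.146.

0.146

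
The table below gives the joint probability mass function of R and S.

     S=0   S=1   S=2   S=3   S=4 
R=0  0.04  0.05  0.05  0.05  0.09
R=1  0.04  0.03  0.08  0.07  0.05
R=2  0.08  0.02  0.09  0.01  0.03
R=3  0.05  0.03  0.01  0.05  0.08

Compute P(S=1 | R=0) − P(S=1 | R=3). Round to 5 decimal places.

P(R=0) = 0.04 + 0.05 + 0.05 + 0.05 + 0.09 = 0.28; P(S=1 | R=0) = 0.05/0.28 = 0.178571.
P(R=3) = 0.05 + 0.03 + 0.01 + 0.05 + 0.08 = 0.22; P(S=1 | R=3) = 0.03/0.22 = 0.136364.
Difference = 0.04221.

0.04221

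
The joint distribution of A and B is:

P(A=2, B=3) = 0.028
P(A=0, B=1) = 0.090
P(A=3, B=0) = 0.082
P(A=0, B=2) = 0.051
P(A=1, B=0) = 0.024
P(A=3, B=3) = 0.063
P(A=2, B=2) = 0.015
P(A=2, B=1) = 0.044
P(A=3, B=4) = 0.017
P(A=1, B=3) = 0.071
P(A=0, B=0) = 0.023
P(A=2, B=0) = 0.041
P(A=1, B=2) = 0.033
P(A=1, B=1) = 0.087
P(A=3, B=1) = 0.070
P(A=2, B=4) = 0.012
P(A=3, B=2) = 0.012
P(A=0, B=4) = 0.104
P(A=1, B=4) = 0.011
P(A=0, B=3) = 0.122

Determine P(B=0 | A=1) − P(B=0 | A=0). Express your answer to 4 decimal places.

0.0472

P(A=1) = 0.024 + 0.087 + 0.033 + 0.071 + 0.011 = 0.226; P(B=0 | A=1) = 0.024/0.226 = 0.10619.
P(A=0) = 0.023 + 0.090 + 0.051 + 0.122 + 0.104 = 0.390; P(B=0 | A=0) = 0.023/0.390 = 0.05897.
Difference = 0.0472.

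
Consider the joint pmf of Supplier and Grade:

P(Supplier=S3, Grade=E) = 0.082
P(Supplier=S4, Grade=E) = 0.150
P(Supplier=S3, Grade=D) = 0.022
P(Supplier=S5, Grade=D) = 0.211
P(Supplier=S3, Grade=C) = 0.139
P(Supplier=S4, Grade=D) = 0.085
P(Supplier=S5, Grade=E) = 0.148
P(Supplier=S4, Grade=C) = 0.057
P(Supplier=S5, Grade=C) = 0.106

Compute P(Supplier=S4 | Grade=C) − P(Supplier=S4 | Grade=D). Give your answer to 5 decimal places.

-0.07855

P(Grade=C) = 0.139 + 0.057 + 0.106 = 0.302; P(Supplier=S4 | Grade=C) = 0.057/0.302 = 0.188742.
P(Grade=D) = 0.022 + 0.085 + 0.211 = 0.318; P(Supplier=S4 | Grade=D) = 0.085/0.318 = 0.267296.
Difference = -0.07855.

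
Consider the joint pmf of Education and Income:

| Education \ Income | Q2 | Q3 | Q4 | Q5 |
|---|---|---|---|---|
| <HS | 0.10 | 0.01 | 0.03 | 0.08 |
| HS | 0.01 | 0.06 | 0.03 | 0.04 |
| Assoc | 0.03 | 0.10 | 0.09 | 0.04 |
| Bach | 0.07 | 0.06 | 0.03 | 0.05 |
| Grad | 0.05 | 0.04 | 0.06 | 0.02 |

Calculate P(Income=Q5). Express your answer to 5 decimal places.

0.23000

P(Income=Q5) = 0.08 + 0.04 + 0.04 + 0.05 + 0.02 = 0.23.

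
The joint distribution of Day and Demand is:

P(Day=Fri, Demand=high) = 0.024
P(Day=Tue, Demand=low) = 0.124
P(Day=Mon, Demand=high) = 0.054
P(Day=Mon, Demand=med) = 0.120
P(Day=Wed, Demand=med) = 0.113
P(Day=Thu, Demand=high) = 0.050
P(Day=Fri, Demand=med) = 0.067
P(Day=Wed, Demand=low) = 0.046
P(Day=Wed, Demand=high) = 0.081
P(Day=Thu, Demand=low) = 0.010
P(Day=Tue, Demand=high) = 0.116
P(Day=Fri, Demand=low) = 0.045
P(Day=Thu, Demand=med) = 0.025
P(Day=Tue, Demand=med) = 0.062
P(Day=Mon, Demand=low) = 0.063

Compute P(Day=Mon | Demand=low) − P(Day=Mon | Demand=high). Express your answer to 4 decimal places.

0.0526

P(Demand=low) = 0.063 + 0.124 + 0.046 + 0.010 + 0.045 = 0.288; P(Day=Mon | Demand=low) = 0.063/0.288 = 0.21875.
P(Demand=high) = 0.054 + 0.116 + 0.081 + 0.050 + 0.024 = 0.325; P(Day=Mon | Demand=high) = 0.054/0.325 = 0.16615.
Difference = 0.0526.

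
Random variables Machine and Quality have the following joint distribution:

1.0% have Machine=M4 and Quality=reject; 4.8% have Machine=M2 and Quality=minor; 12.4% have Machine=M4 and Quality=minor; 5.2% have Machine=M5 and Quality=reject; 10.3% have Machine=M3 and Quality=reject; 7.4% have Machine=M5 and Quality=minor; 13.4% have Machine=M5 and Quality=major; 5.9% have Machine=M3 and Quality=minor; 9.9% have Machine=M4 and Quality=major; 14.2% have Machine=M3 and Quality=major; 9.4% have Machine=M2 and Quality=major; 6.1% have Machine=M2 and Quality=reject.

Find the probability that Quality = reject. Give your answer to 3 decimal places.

0.226

P(Quality=reject) = 0.061 + 0.103 + 0.010 + 0.052 = 0.226.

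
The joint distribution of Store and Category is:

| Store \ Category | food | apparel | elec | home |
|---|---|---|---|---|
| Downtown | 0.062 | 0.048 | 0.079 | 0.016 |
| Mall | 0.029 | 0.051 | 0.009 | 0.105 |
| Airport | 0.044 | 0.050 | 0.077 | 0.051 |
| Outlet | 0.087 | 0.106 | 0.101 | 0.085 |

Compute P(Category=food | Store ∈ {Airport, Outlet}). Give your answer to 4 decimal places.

0.2180

P(Store=Airport) = 0.044 + 0.050 + 0.077 + 0.051 = 0.222.
P(Store=Outlet) = 0.087 + 0.106 + 0.101 + 0.085 = 0.379.
P(Store ∈ {Airport, Outlet}) = 0.222 + 0.379 = 0.601; P(Category=food, Store ∈ {Airport, Outlet}) = 0.044 + 0.087 = 0.131.
P(Category=food | Store ∈ {Airport, Outlet}) = 0.131/0.601 = 0.2180.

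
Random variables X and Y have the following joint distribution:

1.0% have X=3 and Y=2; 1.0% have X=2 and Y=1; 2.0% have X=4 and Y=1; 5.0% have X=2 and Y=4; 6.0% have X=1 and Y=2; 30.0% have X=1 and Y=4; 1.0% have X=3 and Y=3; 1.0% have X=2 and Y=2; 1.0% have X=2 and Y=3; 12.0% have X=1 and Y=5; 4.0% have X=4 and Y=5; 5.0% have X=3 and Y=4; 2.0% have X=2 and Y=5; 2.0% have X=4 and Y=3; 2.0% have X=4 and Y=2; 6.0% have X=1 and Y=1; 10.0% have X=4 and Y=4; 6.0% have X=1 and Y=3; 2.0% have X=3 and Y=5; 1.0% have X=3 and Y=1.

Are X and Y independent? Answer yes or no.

yes

Every cell satisfies P(X,Y) = P(X)·P(Y). For instance P(X=3) = 0.100, P(Y=4) = 0.500, and 0.100×0.500 = 0.050 matches the joint entry. So X and Y are independent.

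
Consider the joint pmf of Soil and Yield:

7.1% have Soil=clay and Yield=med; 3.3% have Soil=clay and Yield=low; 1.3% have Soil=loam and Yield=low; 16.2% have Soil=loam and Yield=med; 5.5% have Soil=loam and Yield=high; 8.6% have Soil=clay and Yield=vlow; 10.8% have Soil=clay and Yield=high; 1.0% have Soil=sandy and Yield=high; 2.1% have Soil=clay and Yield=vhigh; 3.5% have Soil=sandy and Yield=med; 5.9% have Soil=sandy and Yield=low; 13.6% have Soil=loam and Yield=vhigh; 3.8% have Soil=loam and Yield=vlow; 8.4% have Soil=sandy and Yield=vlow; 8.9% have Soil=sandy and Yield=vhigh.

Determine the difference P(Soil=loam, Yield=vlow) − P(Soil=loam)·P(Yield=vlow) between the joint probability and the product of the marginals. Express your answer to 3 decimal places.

P(Soil=loam) = 0.038 + 0.013 + 0.162 + 0.055 + 0.136 = 0.404.
P(Yield=vlow) = 0.084 + 0.038 + 0.086 = 0.208.
P(Soil=loam, Yield=vlow) − P(Soil=loam)P(Yield=vlow) = 0.038 − 0.404×0.208 = -0.046.

-0.046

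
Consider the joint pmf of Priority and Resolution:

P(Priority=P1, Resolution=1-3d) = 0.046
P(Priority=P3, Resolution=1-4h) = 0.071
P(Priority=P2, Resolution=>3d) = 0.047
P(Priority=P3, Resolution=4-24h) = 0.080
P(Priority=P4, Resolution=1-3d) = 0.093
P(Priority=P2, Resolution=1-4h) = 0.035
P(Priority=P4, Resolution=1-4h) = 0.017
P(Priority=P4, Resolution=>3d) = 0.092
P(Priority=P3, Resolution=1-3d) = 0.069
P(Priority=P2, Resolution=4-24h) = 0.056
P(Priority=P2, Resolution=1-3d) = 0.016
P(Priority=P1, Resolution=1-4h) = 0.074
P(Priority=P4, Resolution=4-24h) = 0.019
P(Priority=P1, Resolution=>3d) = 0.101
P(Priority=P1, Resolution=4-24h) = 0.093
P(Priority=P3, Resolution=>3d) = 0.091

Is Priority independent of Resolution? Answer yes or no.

P(Priority=P4) = 0.221 and P(Resolution=1-3d) = 0.224, so their product is 0.04950, but P(Priority=P4, Resolution=1-3d) = 0.093. Since these differ, Priority and Resolution are not independent.

no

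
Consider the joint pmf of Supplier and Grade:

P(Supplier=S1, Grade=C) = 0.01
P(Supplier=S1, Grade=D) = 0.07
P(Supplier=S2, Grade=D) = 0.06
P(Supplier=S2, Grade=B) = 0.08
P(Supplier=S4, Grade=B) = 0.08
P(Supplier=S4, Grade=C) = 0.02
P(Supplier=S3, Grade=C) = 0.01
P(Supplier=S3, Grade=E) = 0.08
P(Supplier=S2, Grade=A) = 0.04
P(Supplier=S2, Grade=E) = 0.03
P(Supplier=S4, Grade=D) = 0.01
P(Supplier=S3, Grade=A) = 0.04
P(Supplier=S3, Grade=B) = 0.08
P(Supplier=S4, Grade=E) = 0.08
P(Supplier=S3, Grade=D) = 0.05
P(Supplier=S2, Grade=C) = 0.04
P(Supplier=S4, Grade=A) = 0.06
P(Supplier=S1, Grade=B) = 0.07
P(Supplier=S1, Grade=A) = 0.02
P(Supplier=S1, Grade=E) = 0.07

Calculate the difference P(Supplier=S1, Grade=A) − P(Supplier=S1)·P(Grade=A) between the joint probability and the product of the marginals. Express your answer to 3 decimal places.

P(Supplier=S1) = 0.02 + 0.07 + 0.01 + 0.07 + 0.07 = 0.24.
P(Grade=A) = 0.02 + 0.04 + 0.04 + 0.06 = 0.16.
P(Supplier=S1, Grade=A) − P(Supplier=S1)P(Grade=A) = 0.02 − 0.24×0.16 = -0.018.

-0.018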